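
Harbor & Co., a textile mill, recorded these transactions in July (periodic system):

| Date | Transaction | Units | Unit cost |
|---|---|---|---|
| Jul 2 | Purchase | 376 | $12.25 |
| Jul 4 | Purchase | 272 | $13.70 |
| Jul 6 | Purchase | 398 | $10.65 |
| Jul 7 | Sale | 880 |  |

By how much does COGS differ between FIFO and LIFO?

FIFO COGS: 376 @ $12.25 + 272 @ $13.70 + 232 @ $10.65 = $10,803.20
LIFO COGS: 398 @ $10.65 + 272 @ $13.70 + 210 @ $12.25 = $10,537.60
Difference = |$10,803.20 − $10,537.60| = $265.60

$265.60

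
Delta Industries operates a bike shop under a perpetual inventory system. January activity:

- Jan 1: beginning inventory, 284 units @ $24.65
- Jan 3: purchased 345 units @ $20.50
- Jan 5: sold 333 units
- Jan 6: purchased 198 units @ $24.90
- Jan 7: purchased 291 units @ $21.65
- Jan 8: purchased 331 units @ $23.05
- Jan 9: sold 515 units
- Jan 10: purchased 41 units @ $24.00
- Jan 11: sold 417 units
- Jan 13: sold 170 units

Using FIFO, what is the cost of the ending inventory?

Jan 5, 333 sold [FIFO — oldest first]: 284 @ $24.65 + 49 @ $20.50 = $8,005.10
Jan 9, 515 sold [FIFO — oldest first]: 296 @ $20.50 + 198 @ $24.90 + 21 @ $21.65 = $11,452.85
Jan 11, 417 sold [FIFO — oldest first]: 270 @ $21.65 + 147 @ $23.05 = $9,233.85
Jan 13, 170 sold [FIFO — oldest first]: 170 @ $23.05 = $3,918.50
Total COGS = $8,005.10 + $11,452.85 + $9,233.85 + $3,918.50 = $32,610.30
Ending inventory: 14 @ $23.05 + 41 @ $24.00 = $1,306.70

Ending inventory = $1,306.70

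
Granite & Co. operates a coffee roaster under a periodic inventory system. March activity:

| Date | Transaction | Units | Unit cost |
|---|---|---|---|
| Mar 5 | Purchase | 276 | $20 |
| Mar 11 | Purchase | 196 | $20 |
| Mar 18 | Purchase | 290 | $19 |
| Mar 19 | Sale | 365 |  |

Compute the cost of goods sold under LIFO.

COGS = $7,010

Mar 19, 365 sold [LIFO — newest first]: 290 @ $19 + 75 @ $20 = $7,010
Ending inventory: 276 @ $20 + 121 @ $20 = $7,940
Check: goods available $14,950 = COGS $7,010 + ending $7,940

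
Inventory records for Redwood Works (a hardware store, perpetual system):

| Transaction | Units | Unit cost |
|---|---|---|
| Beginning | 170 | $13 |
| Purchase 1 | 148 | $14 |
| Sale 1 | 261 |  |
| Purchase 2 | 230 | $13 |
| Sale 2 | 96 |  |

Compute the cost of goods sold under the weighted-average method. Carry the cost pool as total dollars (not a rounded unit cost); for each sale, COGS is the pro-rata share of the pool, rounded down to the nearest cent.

After Beginning: 170 on hand, pool $2,210.00 (≈ $13.0000 each)
After Purchase 1: 318 on hand, pool $4,282.00 (≈ $13.4654 each)
Sale 1, sell 261: 261/318 × $4,282.00 → $3,514.47
After Purchase 2: 287 on hand, pool $3,757.53 (≈ $13.0924 each)
Sale 2, sell 96: 96/287 × $3,757.53 → $1,256.87
Total COGS = $3,514.47 + $1,256.87 = $4,771.34
Ending inventory (cost pool remaining) = $2,500.66

COGS = $4,771.34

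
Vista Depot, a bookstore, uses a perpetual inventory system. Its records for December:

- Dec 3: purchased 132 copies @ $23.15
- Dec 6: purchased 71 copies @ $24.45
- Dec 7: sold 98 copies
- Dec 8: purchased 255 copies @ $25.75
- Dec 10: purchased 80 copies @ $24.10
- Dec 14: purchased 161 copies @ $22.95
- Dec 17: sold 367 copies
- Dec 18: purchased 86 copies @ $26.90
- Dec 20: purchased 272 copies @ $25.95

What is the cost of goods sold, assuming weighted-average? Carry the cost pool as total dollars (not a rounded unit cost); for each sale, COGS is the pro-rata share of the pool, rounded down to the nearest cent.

After Dec 3: 132 on hand, pool $3,055.80 (≈ $23.1500 each)
After Dec 6: 203 on hand, pool $4,791.75 (≈ $23.6047 each)
Dec 7, sell 98: 98/203 × $4,791.75 → $2,313.25
After Dec 8: 360 on hand, pool $9,044.75 (≈ $25.1243 each)
After Dec 10: 440 on hand, pool $10,972.75 (≈ $24.9381 each)
After Dec 14: 601 on hand, pool $14,667.70 (≈ $24.4055 each)
Dec 17, sell 367: 367/601 × $14,667.70 → $8,956.81
After Dec 18: 320 on hand, pool $8,024.29 (≈ $25.0759 each)
After Dec 20: 592 on hand, pool $15,082.69 (≈ $25.4775 each)
Total COGS = $2,313.25 + $8,956.81 = $11,270.06
Ending inventory (cost pool remaining) = $15,082.69
Check: goods available $26,352.75 = COGS $11,270.06 + ending $15,082.69

COGS = $11,270.06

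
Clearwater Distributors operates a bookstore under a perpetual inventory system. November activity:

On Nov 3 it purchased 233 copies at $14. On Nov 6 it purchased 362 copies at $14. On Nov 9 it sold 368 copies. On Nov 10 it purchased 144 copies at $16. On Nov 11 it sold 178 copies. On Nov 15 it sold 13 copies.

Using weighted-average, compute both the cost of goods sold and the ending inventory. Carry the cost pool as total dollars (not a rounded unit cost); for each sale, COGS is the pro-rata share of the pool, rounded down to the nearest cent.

After Nov 3: 233 on hand, pool $3,262.00 (≈ $14.0000 each)
After Nov 6: 595 on hand, pool $8,330.00 (≈ $14.0000 each)
Nov 9, sell 368: 368/595 × $8,330.00 → $5,152.00
After Nov 10: 371 on hand, pool $5,482.00 (≈ $14.7763 each)
Nov 11, sell 178: 178/371 × $5,482.00 → $2,630.17
Nov 15, sell 13: 13/193 × $2,851.83 → $192.09
Total COGS = $5,152.00 + $2,630.17 + $192.09 = $7,974.26
Ending inventory (cost pool remaining) = $2,659.74

COGS = $7,974.26; ending inventory = $2,659.74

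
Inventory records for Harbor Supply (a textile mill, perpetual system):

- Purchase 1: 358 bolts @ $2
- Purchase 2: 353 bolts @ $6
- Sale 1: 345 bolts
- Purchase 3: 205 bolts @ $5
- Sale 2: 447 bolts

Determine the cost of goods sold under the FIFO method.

Sale 1 (345) [FIFO — oldest first]: 345 @ $2 = $690
Sale 2 (447) [FIFO — oldest first]: 13 @ $2 + 353 @ $6 + 81 @ $5 = $2,549
Total COGS = $690 + $2,549 = $3,239
Ending inventory: 124 @ $5 = $620
Check: goods available $3,859 = COGS $3,239 + ending $620

COGS = $3,239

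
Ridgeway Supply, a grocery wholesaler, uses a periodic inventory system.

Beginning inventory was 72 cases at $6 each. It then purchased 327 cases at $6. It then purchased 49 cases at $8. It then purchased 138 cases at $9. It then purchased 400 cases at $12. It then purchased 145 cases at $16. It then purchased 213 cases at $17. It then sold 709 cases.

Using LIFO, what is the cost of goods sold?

Sale 1 (709) [LIFO — newest first]: 213 @ $17 + 145 @ $16 + 351 @ $12 = $10,153
Ending inventory: 72 @ $6 + 327 @ $6 + 49 @ $8 + 138 @ $9 + 49 @ $12 = $4,616

COGS = $10,153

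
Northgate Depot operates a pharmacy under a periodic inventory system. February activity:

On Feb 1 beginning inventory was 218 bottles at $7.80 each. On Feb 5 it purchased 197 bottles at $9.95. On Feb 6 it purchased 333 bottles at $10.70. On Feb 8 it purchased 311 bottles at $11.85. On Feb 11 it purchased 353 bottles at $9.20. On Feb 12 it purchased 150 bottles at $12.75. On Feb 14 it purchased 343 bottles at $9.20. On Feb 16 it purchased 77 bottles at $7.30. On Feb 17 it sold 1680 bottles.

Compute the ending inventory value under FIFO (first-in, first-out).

Feb 17, 1680 sold [FIFO — oldest first]: 218 @ $7.80 + 197 @ $9.95 + 333 @ $10.70 + 311 @ $11.85 + 353 @ $9.20 + 150 @ $12.75 + 118 @ $9.20 = $17,154.70
Ending inventory: 225 @ $9.20 + 77 @ $7.30 = $2,632.10

Ending inventory = $2,632.10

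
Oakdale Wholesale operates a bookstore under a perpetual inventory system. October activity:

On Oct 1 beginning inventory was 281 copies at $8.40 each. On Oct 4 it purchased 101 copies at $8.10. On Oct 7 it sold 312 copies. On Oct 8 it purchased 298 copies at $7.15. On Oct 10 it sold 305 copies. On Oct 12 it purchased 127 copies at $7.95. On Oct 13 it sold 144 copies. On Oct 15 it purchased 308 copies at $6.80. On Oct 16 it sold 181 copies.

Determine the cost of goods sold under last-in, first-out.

Oct 7, 312 sold [LIFO — newest first]: 101 @ $8.10 + 211 @ $8.40 = $2,590.50
Oct 10, 305 sold [LIFO — newest first]: 298 @ $7.15 + 7 @ $8.40 = $2,189.50
Oct 13, 144 sold [LIFO — newest first]: 127 @ $7.95 + 17 @ $8.40 = $1,152.45
Oct 16, 181 sold [LIFO — newest first]: 181 @ $6.80 = $1,230.80
Total COGS = $2,590.50 + $2,189.50 + $1,152.45 + $1,230.80 = $7,163.25
Ending inventory: 46 @ $8.40 + 127 @ $6.80 = $1,250.00

COGS = $7,163.25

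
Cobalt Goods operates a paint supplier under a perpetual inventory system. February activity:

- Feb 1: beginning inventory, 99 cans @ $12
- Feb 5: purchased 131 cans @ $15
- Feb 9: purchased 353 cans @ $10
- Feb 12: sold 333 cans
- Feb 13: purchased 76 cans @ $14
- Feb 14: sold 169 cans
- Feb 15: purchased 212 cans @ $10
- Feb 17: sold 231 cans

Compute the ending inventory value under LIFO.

Ending inventory = $1,773

Feb 12, 333 sold [LIFO — newest first]: 333 @ $10 = $3,330
Feb 14, 169 sold [LIFO — newest first]: 76 @ $14 + 20 @ $10 + 73 @ $15 = $2,359
Feb 17, 231 sold [LIFO — newest first]: 212 @ $10 + 19 @ $15 = $2,405
Total COGS = $3,330 + $2,359 + $2,405 = $8,094
Ending inventory: 99 @ $12 + 39 @ $15 = $1,773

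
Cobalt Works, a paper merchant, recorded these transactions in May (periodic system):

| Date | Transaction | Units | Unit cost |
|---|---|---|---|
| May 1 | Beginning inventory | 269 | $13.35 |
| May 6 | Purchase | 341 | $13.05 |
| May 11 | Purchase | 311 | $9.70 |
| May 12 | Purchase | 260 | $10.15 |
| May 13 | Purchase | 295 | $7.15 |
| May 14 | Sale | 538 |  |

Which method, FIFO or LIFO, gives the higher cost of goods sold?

FIFO COGS: 269 @ $13.35 + 269 @ $13.05 = $7,101.60
LIFO COGS: 295 @ $7.15 + 243 @ $10.15 = $4,575.70

FIFO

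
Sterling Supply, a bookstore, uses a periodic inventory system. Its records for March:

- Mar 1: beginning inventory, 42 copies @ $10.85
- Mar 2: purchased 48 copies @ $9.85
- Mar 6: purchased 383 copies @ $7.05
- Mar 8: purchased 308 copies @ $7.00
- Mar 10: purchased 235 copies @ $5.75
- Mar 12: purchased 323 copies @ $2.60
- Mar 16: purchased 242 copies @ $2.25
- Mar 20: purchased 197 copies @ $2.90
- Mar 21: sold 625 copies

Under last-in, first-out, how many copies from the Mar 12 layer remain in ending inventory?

Mar 21, 625 sold [LIFO — newest first]: 197 @ $2.90 + 242 @ $2.25 + 186 @ $2.60 = $1,599.40
Ending inventory: 42 @ $10.85 + 48 @ $9.85 + 383 @ $7.05 + 308 @ $7.00 + 235 @ $5.75 + 137 @ $2.60 = $7,492.10
Check: goods available $9,091.50 = COGS $1,599.40 + ending $7,492.10

137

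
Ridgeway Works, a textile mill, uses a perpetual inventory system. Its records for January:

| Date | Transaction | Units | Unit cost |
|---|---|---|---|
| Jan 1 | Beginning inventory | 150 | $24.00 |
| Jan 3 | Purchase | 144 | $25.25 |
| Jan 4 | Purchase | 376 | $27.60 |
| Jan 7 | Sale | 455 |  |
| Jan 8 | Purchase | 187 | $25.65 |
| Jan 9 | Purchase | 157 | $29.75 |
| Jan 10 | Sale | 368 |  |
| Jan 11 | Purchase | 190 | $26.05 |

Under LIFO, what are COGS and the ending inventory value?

COGS = $22,445.65; ending inventory = $9,584.75

Jan 7, 455 sold [LIFO — newest first]: 376 @ $27.60 + 79 @ $25.25 = $12,372.35
Jan 10, 368 sold [LIFO — newest first]: 157 @ $29.75 + 187 @ $25.65 + 24 @ $25.25 = $10,073.30
Total COGS = $12,372.35 + $10,073.30 = $22,445.65
Ending inventory: 150 @ $24.00 + 41 @ $25.25 + 190 @ $26.05 = $9,584.75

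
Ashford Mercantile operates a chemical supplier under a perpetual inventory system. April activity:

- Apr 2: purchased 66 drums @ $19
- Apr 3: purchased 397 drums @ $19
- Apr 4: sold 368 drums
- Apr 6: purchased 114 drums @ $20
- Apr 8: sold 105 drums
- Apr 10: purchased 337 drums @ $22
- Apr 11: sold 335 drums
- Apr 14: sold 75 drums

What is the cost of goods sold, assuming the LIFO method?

Apr 4, 368 sold [LIFO — newest first]: 368 @ $19 = $6,992
Apr 8, 105 sold [LIFO — newest first]: 105 @ $20 = $2,100
Apr 11, 335 sold [LIFO — newest first]: 335 @ $22 = $7,370
Apr 14, 75 sold [LIFO — newest first]: 2 @ $22 + 9 @ $20 + 29 @ $19 + 35 @ $19 = $1,440
Total COGS = $6,992 + $2,100 + $7,370 + $1,440 = $17,902
Ending inventory: 31 @ $19 = $589

COGS = $17,902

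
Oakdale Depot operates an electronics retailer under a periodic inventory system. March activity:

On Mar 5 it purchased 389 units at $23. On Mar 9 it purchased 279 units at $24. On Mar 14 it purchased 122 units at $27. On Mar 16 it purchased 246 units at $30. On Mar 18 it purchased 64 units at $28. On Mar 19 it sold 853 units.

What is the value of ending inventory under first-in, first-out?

Ending inventory = $7,282

Mar 19, 853 sold [FIFO — oldest first]: 389 @ $23 + 279 @ $24 + 122 @ $27 + 63 @ $30 = $20,827
Ending inventory: 183 @ $30 + 64 @ $28 = $7,282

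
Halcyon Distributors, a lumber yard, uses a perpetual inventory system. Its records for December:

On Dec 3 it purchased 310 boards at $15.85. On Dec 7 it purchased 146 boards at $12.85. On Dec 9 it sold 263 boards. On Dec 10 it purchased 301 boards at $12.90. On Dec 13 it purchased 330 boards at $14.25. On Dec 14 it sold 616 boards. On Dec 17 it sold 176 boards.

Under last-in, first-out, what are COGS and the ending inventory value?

COGS = $14,867.80; ending inventory = $507.20

Dec 9, 263 sold [LIFO — newest first]: 146 @ $12.85 + 117 @ $15.85 = $3,730.55
Dec 14, 616 sold [LIFO — newest first]: 330 @ $14.25 + 286 @ $12.90 = $8,391.90
Dec 17, 176 sold [LIFO — newest first]: 15 @ $12.90 + 161 @ $15.85 = $2,745.35
Total COGS = $3,730.55 + $8,391.90 + $2,745.35 = $14,867.80
Ending inventory: 32 @ $15.85 = $507.20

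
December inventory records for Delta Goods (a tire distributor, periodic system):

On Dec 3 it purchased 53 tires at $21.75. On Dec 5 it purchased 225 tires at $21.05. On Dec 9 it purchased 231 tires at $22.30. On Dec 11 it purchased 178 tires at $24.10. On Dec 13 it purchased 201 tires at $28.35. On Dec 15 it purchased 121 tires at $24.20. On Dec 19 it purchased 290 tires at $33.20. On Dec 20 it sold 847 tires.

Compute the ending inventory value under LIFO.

Ending inventory = $9,769.20

Dec 20, 847 sold [LIFO — newest first]: 290 @ $33.20 + 121 @ $24.20 + 201 @ $28.35 + 178 @ $24.10 + 57 @ $22.30 = $23,815.45
Ending inventory: 53 @ $21.75 + 225 @ $21.05 + 174 @ $22.30 = $9,769.20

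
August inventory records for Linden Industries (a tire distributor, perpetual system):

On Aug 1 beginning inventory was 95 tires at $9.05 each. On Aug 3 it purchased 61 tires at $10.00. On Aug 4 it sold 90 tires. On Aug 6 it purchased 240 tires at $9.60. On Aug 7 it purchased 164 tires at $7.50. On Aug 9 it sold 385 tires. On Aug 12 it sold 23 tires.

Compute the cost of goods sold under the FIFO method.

Aug 4, 90 sold [FIFO — oldest first]: 90 @ $9.05 = $814.50
Aug 9, 385 sold [FIFO — oldest first]: 5 @ $9.05 + 61 @ $10.00 + 240 @ $9.60 + 79 @ $7.50 = $3,551.75
Aug 12, 23 sold [FIFO — oldest first]: 23 @ $7.50 = $172.50
Total COGS = $814.50 + $3,551.75 + $172.50 = $4,538.75
Ending inventory: 62 @ $7.50 = $465.00
Check: goods available $5,003.75 = COGS $4,538.75 + ending $465.00

COGS = $4,538.75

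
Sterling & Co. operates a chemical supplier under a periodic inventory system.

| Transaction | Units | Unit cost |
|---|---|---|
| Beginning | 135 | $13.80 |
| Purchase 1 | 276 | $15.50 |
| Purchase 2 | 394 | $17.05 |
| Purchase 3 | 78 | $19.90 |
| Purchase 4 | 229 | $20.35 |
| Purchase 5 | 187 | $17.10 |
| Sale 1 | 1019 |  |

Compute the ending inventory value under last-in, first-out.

Ending inventory = $4,110.50

Sale 1 (1019) [LIFO — newest first]: 187 @ $17.10 + 229 @ $20.35 + 78 @ $19.90 + 394 @ $17.05 + 131 @ $15.50 = $18,158.25
Ending inventory: 135 @ $13.80 + 145 @ $15.50 = $4,110.50
Check: goods available $22,268.75 = COGS $18,158.25 + ending $4,110.50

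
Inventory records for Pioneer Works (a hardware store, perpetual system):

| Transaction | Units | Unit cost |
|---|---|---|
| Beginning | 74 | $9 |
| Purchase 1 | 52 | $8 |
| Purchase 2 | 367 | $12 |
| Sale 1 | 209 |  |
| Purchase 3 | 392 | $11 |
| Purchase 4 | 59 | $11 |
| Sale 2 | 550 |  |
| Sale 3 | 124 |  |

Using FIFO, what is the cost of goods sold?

Sale 1 (209) [FIFO — oldest first]: 74 @ $9 + 52 @ $8 + 83 @ $12 = $2,078
Sale 2 (550) [FIFO — oldest first]: 284 @ $12 + 266 @ $11 = $6,334
Sale 3 (124) [FIFO — oldest first]: 124 @ $11 = $1,364
Total COGS = $2,078 + $6,334 + $1,364 = $9,776
Ending inventory: 2 @ $11 + 59 @ $11 = $671

COGS = $9,776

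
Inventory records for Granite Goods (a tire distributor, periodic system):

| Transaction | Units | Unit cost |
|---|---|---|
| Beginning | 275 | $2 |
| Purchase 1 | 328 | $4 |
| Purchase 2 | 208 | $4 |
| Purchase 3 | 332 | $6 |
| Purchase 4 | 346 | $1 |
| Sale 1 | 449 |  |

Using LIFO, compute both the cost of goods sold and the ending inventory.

Sale 1 (449) [LIFO — newest first]: 346 @ $1 + 103 @ $6 = $964
Ending inventory: 275 @ $2 + 328 @ $4 + 208 @ $4 + 229 @ $6 = $4,068

COGS = $964; ending inventory = $4,068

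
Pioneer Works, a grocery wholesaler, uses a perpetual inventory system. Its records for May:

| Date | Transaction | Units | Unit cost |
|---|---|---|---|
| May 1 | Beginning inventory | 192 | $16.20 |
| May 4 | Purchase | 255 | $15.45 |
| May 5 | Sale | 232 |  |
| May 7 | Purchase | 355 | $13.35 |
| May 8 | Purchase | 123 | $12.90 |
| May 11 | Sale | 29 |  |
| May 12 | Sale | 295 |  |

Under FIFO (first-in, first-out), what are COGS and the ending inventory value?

COGS = $8,505.30; ending inventory = $4,870.80

May 5, 232 sold [FIFO — oldest first]: 192 @ $16.20 + 40 @ $15.45 = $3,728.40
May 11, 29 sold [FIFO — oldest first]: 29 @ $15.45 = $448.05
May 12, 295 sold [FIFO — oldest first]: 186 @ $15.45 + 109 @ $13.35 = $4,328.85
Total COGS = $3,728.40 + $448.05 + $4,328.85 = $8,505.30
Ending inventory: 246 @ $13.35 + 123 @ $12.90 = $4,870.80
Check: goods available $13,376.10 = COGS $8,505.30 + ending $4,870.80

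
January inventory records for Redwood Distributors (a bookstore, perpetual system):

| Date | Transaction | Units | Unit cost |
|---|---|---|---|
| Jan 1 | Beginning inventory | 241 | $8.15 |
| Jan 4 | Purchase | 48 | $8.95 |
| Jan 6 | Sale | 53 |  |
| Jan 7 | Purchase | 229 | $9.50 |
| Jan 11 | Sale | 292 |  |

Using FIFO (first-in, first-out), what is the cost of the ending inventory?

Jan 6, 53 sold [FIFO — oldest first]: 53 @ $8.15 = $431.95
Jan 11, 292 sold [FIFO — oldest first]: 188 @ $8.15 + 48 @ $8.95 + 56 @ $9.50 = $2,493.80
Total COGS = $431.95 + $2,493.80 = $2,925.75
Ending inventory: 173 @ $9.50 = $1,643.50

Ending inventory = $1,643.50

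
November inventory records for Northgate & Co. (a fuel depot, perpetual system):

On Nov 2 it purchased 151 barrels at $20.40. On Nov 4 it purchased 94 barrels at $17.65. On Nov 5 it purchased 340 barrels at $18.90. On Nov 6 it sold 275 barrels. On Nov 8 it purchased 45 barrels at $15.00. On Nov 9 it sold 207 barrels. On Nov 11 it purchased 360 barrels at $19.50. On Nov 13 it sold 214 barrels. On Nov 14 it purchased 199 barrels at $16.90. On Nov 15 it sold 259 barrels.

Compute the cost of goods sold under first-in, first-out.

Nov 6, 275 sold [FIFO — oldest first]: 151 @ $20.40 + 94 @ $17.65 + 30 @ $18.90 = $5,306.50
Nov 9, 207 sold [FIFO — oldest first]: 207 @ $18.90 = $3,912.30
Nov 13, 214 sold [FIFO — oldest first]: 103 @ $18.90 + 45 @ $15.00 + 66 @ $19.50 = $3,908.70
Nov 15, 259 sold [FIFO — oldest first]: 259 @ $19.50 = $5,050.50
Total COGS = $5,306.50 + $3,912.30 + $3,908.70 + $5,050.50 = $18,178.00
Ending inventory: 35 @ $19.50 + 199 @ $16.90 = $4,045.60

COGS = $18,178.00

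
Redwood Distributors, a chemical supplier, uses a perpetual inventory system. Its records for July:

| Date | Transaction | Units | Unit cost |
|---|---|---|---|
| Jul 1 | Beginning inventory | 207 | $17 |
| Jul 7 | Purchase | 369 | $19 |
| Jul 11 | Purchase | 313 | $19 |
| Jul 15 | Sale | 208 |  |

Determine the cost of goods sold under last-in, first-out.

COGS = $3,952

Jul 15, 208 sold [LIFO — newest first]: 208 @ $19 = $3,952
Ending inventory: 207 @ $17 + 369 @ $19 + 105 @ $19 = $12,525
Check: goods available $16,477 = COGS $3,952 + ending $12,525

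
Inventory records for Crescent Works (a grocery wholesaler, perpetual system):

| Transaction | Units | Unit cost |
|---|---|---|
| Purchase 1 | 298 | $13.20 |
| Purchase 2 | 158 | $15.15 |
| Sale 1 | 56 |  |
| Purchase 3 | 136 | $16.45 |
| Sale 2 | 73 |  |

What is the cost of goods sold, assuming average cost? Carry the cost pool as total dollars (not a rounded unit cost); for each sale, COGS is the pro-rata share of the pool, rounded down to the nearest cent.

COGS = $1,837.63

After Purchase 1: 298 on hand, pool $3,933.60 (≈ $13.2000 each)
After Purchase 2: 456 on hand, pool $6,327.30 (≈ $13.8757 each)
Sale 1, sell 56: 56/456 × $6,327.30 → $777.03
After Purchase 3: 536 on hand, pool $7,787.47 (≈ $14.5289 each)
Sale 2, sell 73: 73/536 × $7,787.47 → $1,060.60
Total COGS = $777.03 + $1,060.60 = $1,837.63
Ending inventory (cost pool remaining) = $6,726.87
Check: goods available $8,564.50 = COGS $1,837.63 + ending $6,726.87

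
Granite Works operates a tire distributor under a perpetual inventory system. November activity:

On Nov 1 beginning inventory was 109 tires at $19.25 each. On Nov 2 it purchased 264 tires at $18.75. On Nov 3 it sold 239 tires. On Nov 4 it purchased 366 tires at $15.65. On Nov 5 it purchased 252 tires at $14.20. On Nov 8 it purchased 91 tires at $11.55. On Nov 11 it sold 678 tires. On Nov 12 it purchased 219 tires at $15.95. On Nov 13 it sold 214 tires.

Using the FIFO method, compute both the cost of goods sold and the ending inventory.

Nov 3, 239 sold [FIFO — oldest first]: 109 @ $19.25 + 130 @ $18.75 = $4,535.75
Nov 11, 678 sold [FIFO — oldest first]: 134 @ $18.75 + 366 @ $15.65 + 178 @ $14.20 = $10,768.00
Nov 13, 214 sold [FIFO — oldest first]: 74 @ $14.20 + 91 @ $11.55 + 49 @ $15.95 = $2,883.40
Total COGS = $4,535.75 + $10,768.00 + $2,883.40 = $18,187.15
Ending inventory: 170 @ $15.95 = $2,711.50

COGS = $18,187.15; ending inventory = $2,711.50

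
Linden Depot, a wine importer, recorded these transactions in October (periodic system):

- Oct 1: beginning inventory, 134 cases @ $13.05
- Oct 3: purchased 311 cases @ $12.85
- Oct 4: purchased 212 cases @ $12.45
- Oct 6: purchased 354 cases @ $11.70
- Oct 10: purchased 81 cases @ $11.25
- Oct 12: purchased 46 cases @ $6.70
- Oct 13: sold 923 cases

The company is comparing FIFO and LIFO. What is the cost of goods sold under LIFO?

FIFO COGS: 134 @ $13.05 + 311 @ $12.85 + 212 @ $12.45 + 266 @ $11.70 = $11,496.65
LIFO COGS: 46 @ $6.70 + 81 @ $11.25 + 354 @ $11.70 + 212 @ $12.45 + 230 @ $12.85 = $10,956.15

COGS = $10,956.15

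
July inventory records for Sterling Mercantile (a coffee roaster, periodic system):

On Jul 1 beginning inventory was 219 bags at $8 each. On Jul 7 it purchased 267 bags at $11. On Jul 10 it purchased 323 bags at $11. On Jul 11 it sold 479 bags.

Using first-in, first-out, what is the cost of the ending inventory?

Ending inventory = $3,630

Jul 11, 479 sold [FIFO — oldest first]: 219 @ $8 + 260 @ $11 = $4,612
Ending inventory: 7 @ $11 + 323 @ $11 = $3,630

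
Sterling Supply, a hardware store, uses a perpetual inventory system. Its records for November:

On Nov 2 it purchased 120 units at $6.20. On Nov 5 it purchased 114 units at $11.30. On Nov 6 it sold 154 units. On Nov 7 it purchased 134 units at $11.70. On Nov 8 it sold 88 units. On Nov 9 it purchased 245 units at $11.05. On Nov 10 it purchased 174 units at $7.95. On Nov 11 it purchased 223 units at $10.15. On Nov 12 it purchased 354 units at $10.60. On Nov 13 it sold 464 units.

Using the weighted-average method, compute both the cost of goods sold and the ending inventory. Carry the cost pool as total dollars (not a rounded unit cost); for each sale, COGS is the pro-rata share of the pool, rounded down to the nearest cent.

After Nov 2: 120 on hand, pool $744.00 (≈ $6.2000 each)
After Nov 5: 234 on hand, pool $2,032.20 (≈ $8.6846 each)
Nov 6, sell 154: 154/234 × $2,032.20 → $1,337.43
After Nov 7: 214 on hand, pool $2,262.57 (≈ $10.5728 each)
Nov 8, sell 88: 88/214 × $2,262.57 → $930.40
After Nov 9: 371 on hand, pool $4,039.42 (≈ $10.8879 each)
After Nov 10: 545 on hand, pool $5,422.72 (≈ $9.9499 each)
After Nov 11: 768 on hand, pool $7,686.17 (≈ $10.0080 each)
After Nov 12: 1122 on hand, pool $11,438.57 (≈ $10.1948 each)
Nov 13, sell 464: 464/1122 × $11,438.57 → $4,730.38
Total COGS = $1,337.43 + $930.40 + $4,730.38 = $6,998.21
Ending inventory (cost pool remaining) = $6,708.19

COGS = $6,998.21; ending inventory = $6,708.19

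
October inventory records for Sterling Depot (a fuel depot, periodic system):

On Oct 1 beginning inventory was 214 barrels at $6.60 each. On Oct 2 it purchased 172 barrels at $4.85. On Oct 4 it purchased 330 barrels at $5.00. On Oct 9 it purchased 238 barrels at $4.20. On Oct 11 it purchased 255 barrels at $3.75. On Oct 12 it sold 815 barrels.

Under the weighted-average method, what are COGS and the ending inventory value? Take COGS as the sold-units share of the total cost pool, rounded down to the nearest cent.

Oct 12, sell 815: 815/1209 × $5,852.45 → $3,945.19
Ending inventory (cost pool remaining) = $1,907.26
Check: goods available $5,852.45 = COGS $3,945.19 + ending $1,907.26

COGS = $3,945.19; ending inventory = $1,907.26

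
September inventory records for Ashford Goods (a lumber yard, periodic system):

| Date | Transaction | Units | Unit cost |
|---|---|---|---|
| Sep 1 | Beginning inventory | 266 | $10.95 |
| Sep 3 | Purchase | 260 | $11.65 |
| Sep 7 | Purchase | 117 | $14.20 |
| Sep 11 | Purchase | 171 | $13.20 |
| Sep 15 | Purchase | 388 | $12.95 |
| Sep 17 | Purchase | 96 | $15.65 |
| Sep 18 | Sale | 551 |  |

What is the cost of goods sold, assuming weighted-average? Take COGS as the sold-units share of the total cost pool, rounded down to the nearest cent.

COGS = $6,956.39

Sep 18, sell 551: 551/1298 × $16,387.30 → $6,956.39
Ending inventory (cost pool remaining) = $9,430.91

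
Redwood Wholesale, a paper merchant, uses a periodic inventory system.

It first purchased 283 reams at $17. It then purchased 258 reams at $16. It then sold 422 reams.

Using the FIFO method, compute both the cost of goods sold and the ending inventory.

Sale 1 (422) [FIFO — oldest first]: 283 @ $17 + 139 @ $16 = $7,035
Ending inventory: 119 @ $16 = $1,904

COGS = $7,035; ending inventory = $1,904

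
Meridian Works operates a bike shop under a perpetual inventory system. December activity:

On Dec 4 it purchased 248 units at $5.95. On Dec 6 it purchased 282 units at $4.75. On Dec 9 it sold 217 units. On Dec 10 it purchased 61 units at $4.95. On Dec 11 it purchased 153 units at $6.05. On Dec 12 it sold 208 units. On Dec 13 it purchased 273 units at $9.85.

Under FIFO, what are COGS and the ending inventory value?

COGS = $2,316.35; ending inventory = $4,415.40

Dec 9, 217 sold [FIFO — oldest first]: 217 @ $5.95 = $1,291.15
Dec 12, 208 sold [FIFO — oldest first]: 31 @ $5.95 + 177 @ $4.75 = $1,025.20
Total COGS = $1,291.15 + $1,025.20 = $2,316.35
Ending inventory: 105 @ $4.75 + 61 @ $4.95 + 153 @ $6.05 + 273 @ $9.85 = $4,415.40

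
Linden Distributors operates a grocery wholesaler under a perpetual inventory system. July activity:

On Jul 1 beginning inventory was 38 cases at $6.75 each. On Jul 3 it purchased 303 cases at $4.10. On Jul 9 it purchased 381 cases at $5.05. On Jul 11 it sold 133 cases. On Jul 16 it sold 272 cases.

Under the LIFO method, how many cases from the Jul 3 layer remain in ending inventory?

Jul 11, 133 sold [LIFO — newest first]: 133 @ $5.05 = $671.65
Jul 16, 272 sold [LIFO — newest first]: 248 @ $5.05 + 24 @ $4.10 = $1,350.80
Total COGS = $671.65 + $1,350.80 = $2,022.45
Ending inventory: 38 @ $6.75 + 279 @ $4.10 = $1,400.40

279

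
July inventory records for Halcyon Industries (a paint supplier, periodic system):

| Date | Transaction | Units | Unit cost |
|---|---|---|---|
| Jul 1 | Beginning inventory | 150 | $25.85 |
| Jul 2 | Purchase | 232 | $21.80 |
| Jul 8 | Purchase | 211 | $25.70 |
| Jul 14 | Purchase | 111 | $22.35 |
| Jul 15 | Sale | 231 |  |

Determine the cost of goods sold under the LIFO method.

Jul 15, 231 sold [LIFO — newest first]: 111 @ $22.35 + 120 @ $25.70 = $5,564.85
Ending inventory: 150 @ $25.85 + 232 @ $21.80 + 91 @ $25.70 = $11,273.80

COGS = $5,564.85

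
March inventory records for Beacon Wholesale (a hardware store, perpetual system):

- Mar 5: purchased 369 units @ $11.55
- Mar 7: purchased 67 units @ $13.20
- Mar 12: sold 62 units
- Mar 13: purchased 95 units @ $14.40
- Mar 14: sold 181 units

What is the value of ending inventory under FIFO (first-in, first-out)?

Ending inventory = $3,707.70

Mar 12, 62 sold [FIFO — oldest first]: 62 @ $11.55 = $716.10
Mar 14, 181 sold [FIFO — oldest first]: 181 @ $11.55 = $2,090.55
Total COGS = $716.10 + $2,090.55 = $2,806.65
Ending inventory: 126 @ $11.55 + 67 @ $13.20 + 95 @ $14.40 = $3,707.70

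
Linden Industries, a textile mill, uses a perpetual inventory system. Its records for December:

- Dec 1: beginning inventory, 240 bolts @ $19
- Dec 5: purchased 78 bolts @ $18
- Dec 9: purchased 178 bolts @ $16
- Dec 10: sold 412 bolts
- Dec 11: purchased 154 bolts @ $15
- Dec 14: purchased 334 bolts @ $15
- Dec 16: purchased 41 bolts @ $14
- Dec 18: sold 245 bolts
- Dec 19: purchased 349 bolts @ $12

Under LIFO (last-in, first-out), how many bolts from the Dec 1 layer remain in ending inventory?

Dec 10, 412 sold [LIFO — newest first]: 178 @ $16 + 78 @ $18 + 156 @ $19 = $7,216
Dec 18, 245 sold [LIFO — newest first]: 41 @ $14 + 204 @ $15 = $3,634
Total COGS = $7,216 + $3,634 = $10,850
Ending inventory: 84 @ $19 + 154 @ $15 + 130 @ $15 + 349 @ $12 = $10,044

84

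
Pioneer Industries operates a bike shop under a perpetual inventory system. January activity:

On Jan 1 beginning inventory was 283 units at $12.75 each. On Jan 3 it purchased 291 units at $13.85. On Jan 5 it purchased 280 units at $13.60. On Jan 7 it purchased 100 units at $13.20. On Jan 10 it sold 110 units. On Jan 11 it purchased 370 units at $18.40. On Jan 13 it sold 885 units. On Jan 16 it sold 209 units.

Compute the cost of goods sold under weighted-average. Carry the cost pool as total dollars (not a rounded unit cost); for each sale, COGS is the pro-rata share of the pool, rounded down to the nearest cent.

COGS = $17,785.21

After Jan 1: 283 on hand, pool $3,608.25 (≈ $12.7500 each)
After Jan 3: 574 on hand, pool $7,638.60 (≈ $13.3077 each)
After Jan 5: 854 on hand, pool $11,446.60 (≈ $13.4035 each)
After Jan 7: 954 on hand, pool $12,766.60 (≈ $13.3822 each)
Jan 10, sell 110: 110/954 × $12,766.60 → $1,472.03
After Jan 11: 1214 on hand, pool $18,102.57 (≈ $14.9115 each)
Jan 13, sell 885: 885/1214 × $18,102.57 → $13,196.68
Jan 16, sell 209: 209/329 × $4,905.89 → $3,116.50
Total COGS = $1,472.03 + $13,196.68 + $3,116.50 = $17,785.21
Ending inventory (cost pool remaining) = $1,789.39
Check: goods available $19,574.60 = COGS $17,785.21 + ending $1,789.39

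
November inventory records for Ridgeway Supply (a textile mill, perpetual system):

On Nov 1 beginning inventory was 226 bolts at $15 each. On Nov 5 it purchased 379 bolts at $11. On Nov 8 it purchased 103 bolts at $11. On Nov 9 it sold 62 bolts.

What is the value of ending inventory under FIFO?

Ending inventory = $7,762

Nov 9, 62 sold [FIFO — oldest first]: 62 @ $15 = $930
Ending inventory: 164 @ $15 + 379 @ $11 + 103 @ $11 = $7,762
Check: goods available $8,692 = COGS $930 + ending $7,762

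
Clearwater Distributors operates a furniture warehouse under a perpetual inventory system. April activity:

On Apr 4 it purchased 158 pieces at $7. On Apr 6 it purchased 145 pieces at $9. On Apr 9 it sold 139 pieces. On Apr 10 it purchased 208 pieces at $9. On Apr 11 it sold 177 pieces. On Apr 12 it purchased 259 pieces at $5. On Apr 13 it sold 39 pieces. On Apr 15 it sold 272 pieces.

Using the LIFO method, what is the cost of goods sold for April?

COGS = $4,577

Apr 9, 139 sold [LIFO — newest first]: 139 @ $9 = $1,251
Apr 11, 177 sold [LIFO — newest first]: 177 @ $9 = $1,593
Apr 13, 39 sold [LIFO — newest first]: 39 @ $5 = $195
Apr 15, 272 sold [LIFO — newest first]: 220 @ $5 + 31 @ $9 + 6 @ $9 + 15 @ $7 = $1,538
Total COGS = $1,251 + $1,593 + $195 + $1,538 = $4,577
Ending inventory: 143 @ $7 = $1,001
Check: goods available $5,578 = COGS $4,577 + ending $1,001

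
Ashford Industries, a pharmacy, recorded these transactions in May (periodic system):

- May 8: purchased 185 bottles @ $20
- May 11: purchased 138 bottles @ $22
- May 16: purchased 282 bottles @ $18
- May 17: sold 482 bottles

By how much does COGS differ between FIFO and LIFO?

$246

FIFO COGS: 185 @ $20 + 138 @ $22 + 159 @ $18 = $9,598
LIFO COGS: 282 @ $18 + 138 @ $22 + 62 @ $20 = $9,352
Difference = |$9,598 − $9,352| = $246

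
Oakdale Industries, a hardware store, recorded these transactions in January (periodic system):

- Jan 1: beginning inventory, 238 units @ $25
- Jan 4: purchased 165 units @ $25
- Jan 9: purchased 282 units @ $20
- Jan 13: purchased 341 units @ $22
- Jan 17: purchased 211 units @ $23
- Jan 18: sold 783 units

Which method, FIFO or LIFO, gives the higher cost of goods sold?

FIFO

FIFO COGS: 238 @ $25 + 165 @ $25 + 282 @ $20 + 98 @ $22 = $17,871
LIFO COGS: 211 @ $23 + 341 @ $22 + 231 @ $20 = $16,975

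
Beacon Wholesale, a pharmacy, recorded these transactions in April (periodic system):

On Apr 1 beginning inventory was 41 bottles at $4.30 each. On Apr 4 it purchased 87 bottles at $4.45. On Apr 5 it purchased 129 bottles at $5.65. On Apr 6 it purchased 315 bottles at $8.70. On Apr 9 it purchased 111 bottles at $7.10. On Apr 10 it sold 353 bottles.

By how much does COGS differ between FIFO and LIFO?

FIFO COGS: 41 @ $4.30 + 87 @ $4.45 + 129 @ $5.65 + 96 @ $8.70 = $2,127.50
LIFO COGS: 111 @ $7.10 + 242 @ $8.70 = $2,893.50
Difference = |$2,127.50 − $2,893.50| = $766.00

$766.00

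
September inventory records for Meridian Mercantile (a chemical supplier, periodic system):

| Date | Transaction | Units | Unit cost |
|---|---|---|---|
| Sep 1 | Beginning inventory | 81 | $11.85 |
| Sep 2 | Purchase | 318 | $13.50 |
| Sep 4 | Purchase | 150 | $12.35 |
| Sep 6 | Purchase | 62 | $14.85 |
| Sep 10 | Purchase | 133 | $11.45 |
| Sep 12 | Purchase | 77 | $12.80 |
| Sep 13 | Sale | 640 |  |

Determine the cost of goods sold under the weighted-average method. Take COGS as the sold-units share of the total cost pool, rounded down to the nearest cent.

COGS = $8,212.03

Sep 13, sell 640: 640/821 × $10,534.50 → $8,212.03
Ending inventory (cost pool remaining) = $2,322.47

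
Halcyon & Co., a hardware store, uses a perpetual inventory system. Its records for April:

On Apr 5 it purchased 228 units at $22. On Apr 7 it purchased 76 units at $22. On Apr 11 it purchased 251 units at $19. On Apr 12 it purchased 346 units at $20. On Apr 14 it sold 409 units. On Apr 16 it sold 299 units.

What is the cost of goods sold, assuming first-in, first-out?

COGS = $14,517

Apr 14, 409 sold [FIFO — oldest first]: 228 @ $22 + 76 @ $22 + 105 @ $19 = $8,683
Apr 16, 299 sold [FIFO — oldest first]: 146 @ $19 + 153 @ $20 = $5,834
Total COGS = $8,683 + $5,834 = $14,517
Ending inventory: 193 @ $20 = $3,860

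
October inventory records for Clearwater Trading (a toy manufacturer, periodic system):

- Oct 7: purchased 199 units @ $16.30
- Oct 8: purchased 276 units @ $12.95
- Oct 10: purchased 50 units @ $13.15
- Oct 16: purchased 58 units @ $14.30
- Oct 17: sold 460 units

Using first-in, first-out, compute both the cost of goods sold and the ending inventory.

COGS = $6,623.65; ending inventory = $1,681.15

Oct 17, 460 sold [FIFO — oldest first]: 199 @ $16.30 + 261 @ $12.95 = $6,623.65
Ending inventory: 15 @ $12.95 + 50 @ $13.15 + 58 @ $14.30 = $1,681.15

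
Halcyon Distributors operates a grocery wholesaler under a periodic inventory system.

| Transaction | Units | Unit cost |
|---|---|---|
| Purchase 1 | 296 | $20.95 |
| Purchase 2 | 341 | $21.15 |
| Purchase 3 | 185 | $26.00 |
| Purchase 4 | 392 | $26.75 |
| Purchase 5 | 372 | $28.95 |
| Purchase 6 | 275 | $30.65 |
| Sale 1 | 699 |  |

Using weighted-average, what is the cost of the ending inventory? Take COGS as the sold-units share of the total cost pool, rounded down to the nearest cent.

Sale 1, sell 699: 699/1861 × $47,907.50 → $17,994.27
Ending inventory (cost pool remaining) = $29,913.23
Check: goods available $47,907.50 = COGS $17,994.27 + ending $29,913.23

Ending inventory = $29,913.23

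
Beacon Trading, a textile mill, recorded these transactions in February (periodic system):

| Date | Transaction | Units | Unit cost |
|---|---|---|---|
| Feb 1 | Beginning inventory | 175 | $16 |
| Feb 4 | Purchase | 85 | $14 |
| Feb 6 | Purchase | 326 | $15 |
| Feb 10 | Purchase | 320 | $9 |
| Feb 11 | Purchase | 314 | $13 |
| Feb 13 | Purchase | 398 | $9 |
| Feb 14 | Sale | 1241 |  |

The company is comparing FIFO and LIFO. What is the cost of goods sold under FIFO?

COGS = $16,031

FIFO COGS: 175 @ $16 + 85 @ $14 + 326 @ $15 + 320 @ $9 + 314 @ $13 + 21 @ $9 = $16,031
LIFO COGS: 398 @ $9 + 314 @ $13 + 320 @ $9 + 209 @ $15 = $13,679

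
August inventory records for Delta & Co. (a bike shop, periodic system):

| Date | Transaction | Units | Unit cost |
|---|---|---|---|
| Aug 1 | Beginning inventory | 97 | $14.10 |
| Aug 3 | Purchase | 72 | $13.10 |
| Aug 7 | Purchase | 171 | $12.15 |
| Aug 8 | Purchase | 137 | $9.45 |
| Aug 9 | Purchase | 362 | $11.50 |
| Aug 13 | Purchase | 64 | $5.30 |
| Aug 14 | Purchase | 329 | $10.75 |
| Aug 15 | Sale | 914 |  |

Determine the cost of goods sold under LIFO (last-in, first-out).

COGS = $9,600.90

Aug 15, 914 sold [LIFO — newest first]: 329 @ $10.75 + 64 @ $5.30 + 362 @ $11.50 + 137 @ $9.45 + 22 @ $12.15 = $9,600.90
Ending inventory: 97 @ $14.10 + 72 @ $13.10 + 149 @ $12.15 = $4,121.25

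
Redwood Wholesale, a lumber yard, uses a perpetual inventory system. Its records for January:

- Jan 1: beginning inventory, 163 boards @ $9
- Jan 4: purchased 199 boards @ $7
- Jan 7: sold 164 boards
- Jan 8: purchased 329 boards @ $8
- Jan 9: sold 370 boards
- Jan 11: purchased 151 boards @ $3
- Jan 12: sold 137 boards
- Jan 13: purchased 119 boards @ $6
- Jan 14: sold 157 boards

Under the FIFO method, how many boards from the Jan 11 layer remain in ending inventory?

Jan 7, 164 sold [FIFO — oldest first]: 163 @ $9 + 1 @ $7 = $1,474
Jan 9, 370 sold [FIFO — oldest first]: 198 @ $7 + 172 @ $8 = $2,762
Jan 12, 137 sold [FIFO — oldest first]: 137 @ $8 = $1,096
Jan 14, 157 sold [FIFO — oldest first]: 20 @ $8 + 137 @ $3 = $571
Total COGS = $1,474 + $2,762 + $1,096 + $571 = $5,903
Ending inventory: 14 @ $3 + 119 @ $6 = $756

14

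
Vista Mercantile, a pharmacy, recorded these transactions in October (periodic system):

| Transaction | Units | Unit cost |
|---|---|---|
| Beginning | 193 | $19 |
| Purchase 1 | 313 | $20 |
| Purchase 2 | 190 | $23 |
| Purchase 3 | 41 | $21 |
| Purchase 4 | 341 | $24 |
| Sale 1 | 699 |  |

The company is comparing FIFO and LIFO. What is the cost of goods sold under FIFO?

COGS = $14,360

FIFO COGS: 193 @ $19 + 313 @ $20 + 190 @ $23 + 3 @ $21 = $14,360
LIFO COGS: 341 @ $24 + 41 @ $21 + 190 @ $23 + 127 @ $20 = $15,955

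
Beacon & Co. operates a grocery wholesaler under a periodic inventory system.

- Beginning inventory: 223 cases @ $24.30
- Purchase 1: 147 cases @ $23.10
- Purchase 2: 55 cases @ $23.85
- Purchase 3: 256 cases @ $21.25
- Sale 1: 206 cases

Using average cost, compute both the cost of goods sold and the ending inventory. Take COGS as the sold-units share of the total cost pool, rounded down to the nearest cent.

Sale 1, sell 206: 206/681 × $15,566.35 → $4,708.76
Ending inventory (cost pool remaining) = $10,857.59

COGS = $4,708.76; ending inventory = $10,857.59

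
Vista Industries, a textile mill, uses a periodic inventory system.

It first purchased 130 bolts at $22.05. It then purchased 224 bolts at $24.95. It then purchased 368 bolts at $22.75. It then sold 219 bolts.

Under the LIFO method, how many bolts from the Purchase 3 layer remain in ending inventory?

149

Sale 1 (219) [LIFO — newest first]: 219 @ $22.75 = $4,982.25
Ending inventory: 130 @ $22.05 + 224 @ $24.95 + 149 @ $22.75 = $11,845.05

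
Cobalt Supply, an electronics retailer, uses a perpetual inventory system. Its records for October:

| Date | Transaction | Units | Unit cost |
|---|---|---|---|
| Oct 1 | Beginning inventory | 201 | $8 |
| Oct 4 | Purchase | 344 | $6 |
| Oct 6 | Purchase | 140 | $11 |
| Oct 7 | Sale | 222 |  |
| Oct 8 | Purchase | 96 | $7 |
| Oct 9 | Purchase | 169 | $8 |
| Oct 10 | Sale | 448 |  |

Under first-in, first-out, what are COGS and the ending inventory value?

COGS = $5,047; ending inventory = $2,189

Oct 7, 222 sold [FIFO — oldest first]: 201 @ $8 + 21 @ $6 = $1,734
Oct 10, 448 sold [FIFO — oldest first]: 323 @ $6 + 125 @ $11 = $3,313
Total COGS = $1,734 + $3,313 = $5,047
Ending inventory: 15 @ $11 + 96 @ $7 + 169 @ $8 = $2,189
Check: goods available $7,236 = COGS $5,047 + ending $2,189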